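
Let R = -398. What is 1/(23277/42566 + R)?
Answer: -42566/16917991 ≈ -0.0025160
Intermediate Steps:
1/(23277/42566 + R) = 1/(23277/42566 - 398) = 1/(-16917991/42566) = -42566/16917991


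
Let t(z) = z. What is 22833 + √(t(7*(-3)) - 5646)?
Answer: 22833 + I*√5667 ≈ 22833.0 + 75.279*I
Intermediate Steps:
22833 + √(t(7*(-3)) - 5646) = 22833 + √(7*(-3) - 5646) = 22833 + √(-21 - 5646) = 22833 + √(-5667) = 22833 + I*√5667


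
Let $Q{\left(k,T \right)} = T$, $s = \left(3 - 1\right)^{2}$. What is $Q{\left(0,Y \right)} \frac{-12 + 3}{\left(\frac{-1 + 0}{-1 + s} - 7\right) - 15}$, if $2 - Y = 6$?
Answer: $- \frac{108}{67} \approx -1.6119$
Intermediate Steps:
$s = 4$ ($s = 2^{2} = 4$)
$Y = -4$ ($Y = 2 - 6 = -4$)
$Q{\left(0,Y \right)} \frac{-12 + 3}{\left(\frac{-1 + 0}{-1 + s} - 7\right) - 15} = - 4 \frac{-12 + 3}{\left(\frac{-1 + 0}{-1 + 4} - 7\right) - 15} = - 4 \left(- \frac{9}{\left(- \frac{1}{3} - 7\right) - 15}\right) = - 4 \left(- \frac{9}{- \frac{22}{3} - 15}\right) = - 4 \left(- \frac{9}{- \frac{67}{3}}\right) = - 4 \left(\left(-9\right) \left(- \frac{3}{67}\right)\right) = \left(-4\right) \frac{27}{67} = - \frac{108}{67}$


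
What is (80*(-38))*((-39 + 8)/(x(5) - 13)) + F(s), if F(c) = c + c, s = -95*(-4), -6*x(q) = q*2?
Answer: -62320/11 ≈ -5665.5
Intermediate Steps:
x(q) = -q/3 (x(q) = -q*2/6 = -q/3)
s = 380
F(c) = 2*c
(80*(-38))*((-39 + 8)/(x(5) - 13)) + F(s) = (80*(-38))*((-39 + 8)/(-1/3*5 - 13)) + 2*380 = -(-94240)/(-5/3 - 13) + 760 = -(-94240)/(-44/3) + 760 = -(-94240)*(-3)/44 + 760 = -3040*93/44 + 760 = -70680/11 + 760 = -62320/11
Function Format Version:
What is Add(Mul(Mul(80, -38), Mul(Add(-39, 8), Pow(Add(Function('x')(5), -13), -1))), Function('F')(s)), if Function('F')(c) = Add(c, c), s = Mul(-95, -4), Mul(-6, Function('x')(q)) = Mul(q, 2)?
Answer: Rational(-62320, 11) ≈ -5665.5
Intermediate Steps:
Function('x')(q) = Mul(Rational(-1, 3), q) (Function('x')(q) = Mul(Rational(-1, 6), Mul(q, 2)) = Mul(Rational(-1, 6), Mul(2, q)) = Mul(Rational(-1, 3), q))
s = 380
Function('F')(c) = Mul(2, c)
Add(Mul(Mul(80, -38), Mul(Add(-39, 8), Pow(Add(Function('x')(5), -13), -1))), Function('F')(s)) = Add(Mul(Mul(80, -38), Mul(Add(-39, 8), Pow(Add(Mul(Rational(-1, 3), 5), -13), -1))), Mul(2, 380)) = Add(Mul(-3040, Mul(-31, Pow(Add(Rational(-5, 3), -13), -1))), 760) = Add(Mul(-3040, Mul(-31, Pow(Rational(-44, 3), -1))), 760) = Add(Mul(-3040, Mul(-31, Rational(-3, 44))), 760) = Add(Mul(-3040, Rational(93, 44)), 760) = Add(Rational(-70680, 11), 760) = Rational(-62320, 11)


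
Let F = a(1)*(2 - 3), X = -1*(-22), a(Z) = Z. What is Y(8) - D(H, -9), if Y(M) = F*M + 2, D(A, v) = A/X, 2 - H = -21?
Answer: -155/22 ≈ -7.0455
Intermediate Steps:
H = 23 (H = 2 - 1*(-21) = 2 + 21 = 23)
X = 22
D(A, v) = A/22
F = -1 (F = 1*(2 - 3) = 1*(-1) = -1)
Y(M) = 2 - M (Y(M) = -M + 2 = 2 - M)
Y(8) - D(H, -9) = (2 - 1*8) - 23/22 = (2 - 8) - 1*23/22 = -6 - 23/22 = -155/22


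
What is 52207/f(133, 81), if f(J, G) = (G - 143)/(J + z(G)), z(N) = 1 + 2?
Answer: -3550076/31 ≈ -1.1452e+5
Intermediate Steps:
z(N) = 3
f(J, G) = (-143 + G)/(3 + J) (f(J, G) = (G - 143)/(J + 3) = (-143 + G)/(3 + J))
52207/f(133, 81) = 52207/(((-143 + 81)/(3 + 133))) = 52207/((-62/136)) = 52207/(((1/136)*(-62))) = 52207/(-31/68) = 52207*(-68/31) = -3550076/31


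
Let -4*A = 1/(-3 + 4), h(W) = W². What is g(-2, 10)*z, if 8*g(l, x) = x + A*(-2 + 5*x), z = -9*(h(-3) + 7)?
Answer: 36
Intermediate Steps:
A = -¼ (A = -1/(4*(-3 + 4)) = -¼/1 = -¼*1 = -¼ ≈ -0.25000)
z = -144 (z = -9*((-3)² + 7) = -9*(9 + 7) = -9*16 = -144)
g(l, x) = 1/16 - x/32 (g(l, x) = (x - (-2 + 5*x)/4)/8 = (x + (½ - 5*x/4))/8 = (½ - x/4)/8 = 1/16 - x/32)
g(-2, 10)*z = (1/16 - 1/32*10)*(-144) = (1/16 - 5/16)*(-144) = -¼*(-144) = 36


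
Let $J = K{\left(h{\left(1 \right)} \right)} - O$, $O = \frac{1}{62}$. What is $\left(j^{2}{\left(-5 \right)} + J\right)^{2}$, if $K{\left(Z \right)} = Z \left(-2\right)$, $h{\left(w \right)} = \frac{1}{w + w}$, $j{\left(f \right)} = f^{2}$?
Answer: $\frac{1496683969}{3844} \approx 3.8936 \cdot 10^{5}$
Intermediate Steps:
$h{\left(w \right)} = \frac{1}{2 w}$
$K{\left(Z \right)} = - 2 Z$
$O = \frac{1}{62} \approx 0.016129$
$J = - \frac{63}{62}$ ($J = - 2 \frac{1}{2 \cdot 1} - \frac{1}{62} = - 2 \cdot \frac{1}{2} \cdot 1 - \frac{1}{62} = \left(-2\right) \frac{1}{2} - \frac{1}{62} = -1 - \frac{1}{62} = - \frac{63}{62} \approx -1.0161$)
$\left(j^{2}{\left(-5 \right)} + J\right)^{2} = \left(\left(\left(-5\right)^{2}\right)^{2} - \frac{63}{62}\right)^{2} = \left(25^{2} - \frac{63}{62}\right)^{2} = \left(625 - \frac{63}{62}\right)^{2} = \left(\frac{38687}{62}\right)^{2} = \frac{1496683969}{3844}$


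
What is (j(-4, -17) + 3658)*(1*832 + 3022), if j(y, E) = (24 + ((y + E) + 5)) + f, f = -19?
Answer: 14055538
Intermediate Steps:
j(y, E) = 10 + E + y (j(y, E) = (24 + ((y + E) + 5)) - 19 = (24 + ((E + y) + 5)) - 19 = (24 + (5 + E + y)) - 19 = (29 + E + y) - 19 = 10 + E + y)
(j(-4, -17) + 3658)*(1*832 + 3022) = ((10 - 17 - 4) + 3658)*(1*832 + 3022) = (-11 + 3658)*(832 + 3022) = 3647*3854 = 14055538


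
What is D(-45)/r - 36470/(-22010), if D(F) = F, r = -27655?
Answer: 20191366/12173731 ≈ 1.6586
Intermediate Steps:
D(-45)/r - 36470/(-22010) = -45/(-27655) - 36470/(-22010) = -45*(-1/27655) - 36470*(-1/22010) = 9/5531 + 3647/2201 = 20191366/12173731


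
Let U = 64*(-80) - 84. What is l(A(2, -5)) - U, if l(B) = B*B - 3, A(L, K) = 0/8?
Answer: 5201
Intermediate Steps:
A(L, K) = 0 (A(L, K) = 0*(⅛) = 0)
U = -5204 (U = -5120 - 84 = -5204)
l(B) = -3 + B² (l(B) = B² - 3 = -3 + B²)
l(A(2, -5)) - U = (-3 + 0²) - 1*(-5204) = (-3 + 0) + 5204 = -3 + 5204 = 5201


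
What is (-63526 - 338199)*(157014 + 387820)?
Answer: -218873438650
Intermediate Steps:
(-63526 - 338199)*(157014 + 387820) = -401725*544834 = -218873438650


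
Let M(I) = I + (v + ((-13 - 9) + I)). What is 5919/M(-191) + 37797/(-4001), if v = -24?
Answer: -39859035/1712428 ≈ -23.276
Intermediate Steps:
M(I) = -46 + 2*I (M(I) = I + (-24 + ((-13 - 9) + I)) = I + (-24 + (-22 + I)) = I + (-46 + I) = -46 + 2*I)
5919/M(-191) + 37797/(-4001) = 5919/(-46 + 2*(-191)) + 37797/(-4001) = 5919/(-46 - 382) + 37797*(-1/4001) = 5919/(-428) - 37797/4001 = 5919*(-1/428) - 37797/4001 = -5919/428 - 37797/4001 = -39859035/1712428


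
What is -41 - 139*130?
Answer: -18111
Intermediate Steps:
-41 - 139*130 = -41 - 18070 = -18111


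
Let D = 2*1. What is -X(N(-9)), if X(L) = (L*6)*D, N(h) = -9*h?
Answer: -972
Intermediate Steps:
D = 2
X(L) = 12*L (X(L) = (L*6)*2 = (6*L)*2 = 12*L)
-X(N(-9)) = -12*(-9*(-9)) = -12*81 = -1*972 = -972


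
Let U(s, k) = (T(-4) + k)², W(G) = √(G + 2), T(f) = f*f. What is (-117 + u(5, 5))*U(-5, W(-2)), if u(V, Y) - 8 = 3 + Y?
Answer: -25856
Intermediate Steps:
T(f) = f²
W(G) = √(2 + G)
U(s, k) = (16 + k)² (U(s, k) = ((-4)² + k)² = (16 + k)²)
u(V, Y) = 11 + Y (u(V, Y) = 8 + (3 + Y) = 11 + Y)
(-117 + u(5, 5))*U(-5, W(-2)) = (-117 + (11 + 5))*(16 + √(2 - 2))² = (-117 + 16)*(16 + √0)² = -101*(16 + 0)² = -101*16² = -101*256 = -25856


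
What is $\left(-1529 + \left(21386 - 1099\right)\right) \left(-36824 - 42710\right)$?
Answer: $-1491898772$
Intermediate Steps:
$\left(-1529 + \left(21386 - 1099\right)\right) \left(-36824 - 42710\right) = \left(-1529 + 20287\right) \left(-79534\right) = 18758 \left(-79534\right) = -1491898772$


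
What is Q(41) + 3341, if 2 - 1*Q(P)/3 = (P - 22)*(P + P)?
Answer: -1327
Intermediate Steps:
Q(P) = 6 - 6*P*(-22 + P) (Q(P) = 6 - 3*(P - 22)*(P + P) = 6 - 3*(-22 + P)*2*P = 6 - 6*P*(-22 + P))
Q(41) + 3341 = (6 - 6*41**2 + 132*41) + 3341 = (6 - 6*1681 + 5412) + 3341 = (6 - 10086 + 5412) + 3341 = -4668 + 3341 = -1327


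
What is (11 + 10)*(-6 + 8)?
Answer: 42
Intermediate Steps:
(11 + 10)*(-6 + 8) = 21*2 = 42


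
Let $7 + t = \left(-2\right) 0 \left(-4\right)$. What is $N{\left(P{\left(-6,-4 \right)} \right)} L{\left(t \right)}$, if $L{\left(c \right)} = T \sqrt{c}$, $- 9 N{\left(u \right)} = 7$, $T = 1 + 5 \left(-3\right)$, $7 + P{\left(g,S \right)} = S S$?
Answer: $\frac{98 i \sqrt{7}}{9} \approx 28.809 i$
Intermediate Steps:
$P{\left(g,S \right)} = -7 + S^{2}$ ($P{\left(g,S \right)} = -7 + S S = -7 + S^{2}$)
$T = -14$ ($T = 1 - 15 = -14$)
$N{\left(u \right)} = - \frac{7}{9}$ ($N{\left(u \right)} = \left(- \frac{1}{9}\right) 7 = - \frac{7}{9}$)
$t = -7$ ($t = -7 + \left(-2\right) 0 \left(-4\right) = -7 + 0 \left(-4\right) = -7 + 0 = -7$)
$L{\left(c \right)} = - 14 \sqrt{c}$
$N{\left(P{\left(-6,-4 \right)} \right)} L{\left(t \right)} = - \frac{7 \left(- 14 \sqrt{-7}\right)}{9} = - \frac{7 \left(- 14 i \sqrt{7}\right)}{9} = \frac{98 i \sqrt{7}}{9}$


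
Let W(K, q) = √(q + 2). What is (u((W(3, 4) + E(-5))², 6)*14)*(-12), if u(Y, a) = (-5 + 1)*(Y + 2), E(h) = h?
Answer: 22176 - 6720*√6 ≈ 5715.4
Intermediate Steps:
W(K, q) = √(2 + q)
u(Y, a) = -8 - 4*Y (u(Y, a) = -4*(2 + Y) = -8 - 4*Y)
(u((W(3, 4) + E(-5))², 6)*14)*(-12) = ((-8 - 4*(√(2 + 4) - 5)²)*14)*(-12) = ((-8 - 4*(√6 - 5)²)*14)*(-12) = ((-8 - 4*(-5 + √6)²)*14)*(-12) = (-112 - 56*(-5 + √6)²)*(-12) = 1344 + 672*(-5 + √6)²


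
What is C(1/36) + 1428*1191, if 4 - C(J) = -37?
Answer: 1700789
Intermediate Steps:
C(J) = 41 (C(J) = 4 - 1*(-37) = 4 + 37 = 41)
C(1/36) + 1428*1191 = 41 + 1428*1191 = 41 + 1700748 = 1700789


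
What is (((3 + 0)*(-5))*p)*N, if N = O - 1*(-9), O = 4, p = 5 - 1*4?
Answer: -195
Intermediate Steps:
p = 1 (p = 5 - 4 = 1)
N = 13 (N = 4 - 1*(-9) = 4 + 9 = 13)
(((3 + 0)*(-5))*p)*N = (((3 + 0)*(-5))*1)*13 = ((3*(-5))*1)*13 = -15*1*13 = -15*13 = -195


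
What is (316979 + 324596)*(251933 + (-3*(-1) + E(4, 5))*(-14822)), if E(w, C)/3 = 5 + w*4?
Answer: -465988112425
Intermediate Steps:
E(w, C) = 15 + 12*w (E(w, C) = 3*(5 + w*4) = 3*(5 + 4*w) = 15 + 12*w)
(316979 + 324596)*(251933 + (-3*(-1) + E(4, 5))*(-14822)) = (316979 + 324596)*(251933 + (-3*(-1) + (15 + 12*4))*(-14822)) = 641575*(251933 + (3 + (15 + 48))*(-14822)) = 641575*(251933 + (3 + 63)*(-14822)) = 641575*(251933 + 66*(-14822)) = 641575*(251933 - 978252) = 641575*(-726319) = -465988112425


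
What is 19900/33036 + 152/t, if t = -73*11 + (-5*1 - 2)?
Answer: 462397/1114965 ≈ 0.41472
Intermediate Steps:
t = -810 (t = -803 + (-5 - 2) = -803 - 7 = -810)
19900/33036 + 152/t = 19900/33036 + 152/(-810) = 19900*(1/33036) + 152*(-1/810) = 4975/8259 - 76/405 = 462397/1114965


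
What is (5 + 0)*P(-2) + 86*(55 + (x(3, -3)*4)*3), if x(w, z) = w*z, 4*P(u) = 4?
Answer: -4553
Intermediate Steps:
P(u) = 1 (P(u) = (1/4)*4 = 1)
(5 + 0)*P(-2) + 86*(55 + (x(3, -3)*4)*3) = (5 + 0)*1 + 86*(55 + ((3*(-3))*4)*3) = 5*1 + 86*(55 - 9*4*3) = 5 + 86*(55 - 36*3) = 5 + 86*(55 - 108) = 5 + 86*(-53) = 5 - 4558 = -4553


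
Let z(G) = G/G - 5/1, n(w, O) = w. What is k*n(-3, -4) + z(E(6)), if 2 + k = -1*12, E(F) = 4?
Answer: 38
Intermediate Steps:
z(G) = -4 (z(G) = 1 - 5*1 = 1 - 5 = -4)
k = -14 (k = -2 - 1*12 = -2 - 12 = -14)
k*n(-3, -4) + z(E(6)) = -14*(-3) - 4 = 42 - 4 = 38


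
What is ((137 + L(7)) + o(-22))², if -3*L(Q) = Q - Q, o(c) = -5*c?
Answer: 61009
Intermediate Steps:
L(Q) = 0 (L(Q) = -(Q - Q)/3 = -⅓*0 = 0)
((137 + L(7)) + o(-22))² = ((137 + 0) - 5*(-22))² = (137 + 110)² = 247² = 61009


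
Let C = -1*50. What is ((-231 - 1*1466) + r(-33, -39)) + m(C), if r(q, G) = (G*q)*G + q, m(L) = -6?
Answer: -51929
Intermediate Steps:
C = -50
r(q, G) = q + q*G² (r(q, G) = q*G² + q = q + q*G²)
((-231 - 1*1466) + r(-33, -39)) + m(C) = ((-231 - 1*1466) - 33*(1 + (-39)²)) - 6 = ((-231 - 1466) - 33*(1 + 1521)) - 6 = (-1697 - 33*1522) - 6 = (-1697 - 50226) - 6 = -51923 - 6 = -51929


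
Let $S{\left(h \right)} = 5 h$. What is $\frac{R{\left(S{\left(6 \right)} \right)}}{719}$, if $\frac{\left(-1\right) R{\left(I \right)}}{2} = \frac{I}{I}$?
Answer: $- \frac{2}{719} \approx -0.0027816$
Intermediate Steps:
$R{\left(I \right)} = -2$ ($R{\left(I \right)} = - 2 \frac{I}{I} = \left(-2\right) 1 = -2$)
$\frac{R{\left(S{\left(6 \right)} \right)}}{719} = - \frac{2}{719}$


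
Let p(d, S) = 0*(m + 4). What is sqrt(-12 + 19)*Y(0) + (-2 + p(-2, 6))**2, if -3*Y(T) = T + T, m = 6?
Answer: 4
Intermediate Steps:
p(d, S) = 0 (p(d, S) = 0*(6 + 4) = 0*10 = 0)
Y(T) = -2*T/3 (Y(T) = -(T + T)/3 = -2*T/3)
sqrt(-12 + 19)*Y(0) + (-2 + p(-2, 6))**2 = sqrt(-12 + 19)*(-2/3*0) + (-2 + 0)**2 = sqrt(7)*0 + (-2)**2 = 0 + 4 = 4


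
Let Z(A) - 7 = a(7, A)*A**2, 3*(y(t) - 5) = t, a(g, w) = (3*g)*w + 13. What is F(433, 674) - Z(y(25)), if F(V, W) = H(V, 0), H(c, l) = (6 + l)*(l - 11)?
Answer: -469457/9 ≈ -52162.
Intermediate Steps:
a(g, w) = 13 + 3*g*w (a(g, w) = 3*g*w + 13 = 13 + 3*g*w)
H(c, l) = (-11 + l)*(6 + l) (H(c, l) = (6 + l)*(-11 + l) = (-11 + l)*(6 + l))
y(t) = 5 + t/3
F(V, W) = -66 (F(V, W) = -66 + 0**2 - 5*0 = -66 + 0 + 0 = -66)
Z(A) = 7 + A**2*(13 + 21*A) (Z(A) = 7 + (13 + 3*7*A)*A**2 = 7 + (13 + 21*A)*A**2 = 7 + A**2*(13 + 21*A))
F(433, 674) - Z(y(25)) = -66 - (7 + (5 + (1/3)*25)**2*(13 + 21*(5 + (1/3)*25))) = -66 - (7 + (5 + 25/3)**2*(13 + 21*(5 + 25/3))) = -66 - (7 + (40/3)**2*(13 + 21*(40/3))) = -66 - (7 + 1600*(13 + 280)/9) = -66 - (7 + (1600/9)*293) = -66 - (7 + 468800/9) = -66 - 1*468863/9 = -66 - 468863/9 = -469457/9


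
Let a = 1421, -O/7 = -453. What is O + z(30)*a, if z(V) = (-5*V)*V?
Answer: -6391329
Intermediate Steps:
O = 3171 (O = -7*(-453) = 3171)
z(V) = -5*V²
O + z(30)*a = 3171 - 5*30²*1421 = 3171 - 5*900*1421 = 3171 - 4500*1421 = 3171 - 6394500 = -6391329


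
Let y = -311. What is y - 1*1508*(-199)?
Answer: 299781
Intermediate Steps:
y - 1*1508*(-199) = -311 - 1*1508*(-199) = -311 - 1508*(-199) = -311 + 300092 = 299781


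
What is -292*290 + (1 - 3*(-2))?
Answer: -84673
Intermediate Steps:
-292*290 + (1 - 3*(-2)) = -84680 + (1 + 6) = -84680 + 7 = -84673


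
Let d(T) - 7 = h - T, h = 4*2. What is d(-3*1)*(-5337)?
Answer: -96066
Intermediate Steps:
h = 8
d(T) = 15 - T (d(T) = 7 + (8 - T) = 15 - T)
d(-3*1)*(-5337) = (15 - (-3))*(-5337) = (15 - 1*(-3))*(-5337) = (15 + 3)*(-5337) = 18*(-5337) = -96066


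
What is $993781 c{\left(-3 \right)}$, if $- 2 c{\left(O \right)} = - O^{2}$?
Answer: $\frac{8944029}{2} \approx 4.472 \cdot 10^{6}$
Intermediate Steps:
$c{\left(O \right)} = \frac{O^{2}}{2}$ ($c{\left(O \right)} = - \frac{\left(-1\right) O^{2}}{2} = \frac{O^{2}}{2}$)
$993781 c{\left(-3 \right)} = 993781 \frac{\left(-3\right)^{2}}{2} = 993781 \cdot \frac{1}{2} \cdot 9 = 993781 \cdot \frac{9}{2} = \frac{8944029}{2}$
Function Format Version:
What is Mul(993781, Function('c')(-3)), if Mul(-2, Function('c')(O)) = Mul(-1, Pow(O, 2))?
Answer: Rational(8944029, 2) ≈ 4.4720e+6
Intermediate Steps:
Function('c')(O) = Mul(Rational(1, 2), Pow(O, 2)) (Function('c')(O) = Mul(Rational(-1, 2), Mul(-1, Pow(O, 2))) = Mul(Rational(1, 2), Pow(O, 2)))
Mul(993781, Function('c')(-3)) = Mul(993781, Mul(Rational(1, 2), Pow(-3, 2))) = Mul(993781, Mul(Rational(1, 2), 9)) = Mul(993781, Rational(9, 2)) = Rational(8944029, 2)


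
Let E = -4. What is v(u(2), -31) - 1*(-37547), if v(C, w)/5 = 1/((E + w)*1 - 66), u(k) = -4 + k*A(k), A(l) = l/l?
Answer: 3792242/101 ≈ 37547.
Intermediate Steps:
A(l) = 1
u(k) = -4 + k (u(k) = -4 + k*1 = -4 + k)
v(C, w) = 5/(-70 + w) (v(C, w) = 5/((-4 + w)*1 - 66) = 5/((-4 + w) - 66) = 5/(-70 + w))
v(u(2), -31) - 1*(-37547) = 5/(-70 - 31) - 1*(-37547) = 5/(-101) + 37547 = 5*(-1/101) + 37547 = -5/101 + 37547 = 3792242/101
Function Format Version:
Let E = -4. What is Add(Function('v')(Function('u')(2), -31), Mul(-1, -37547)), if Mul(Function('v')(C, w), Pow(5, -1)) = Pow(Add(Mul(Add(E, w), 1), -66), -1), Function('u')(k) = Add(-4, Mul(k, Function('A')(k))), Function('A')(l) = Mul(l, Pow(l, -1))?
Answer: Rational(3792242, 101) ≈ 37547.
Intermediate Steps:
Function('A')(l) = 1
Function('u')(k) = Add(-4, k) (Function('u')(k) = Add(-4, Mul(k, 1)) = Add(-4, k))
Function('v')(C, w) = Mul(5, Pow(Add(-70, w), -1)) (Function('v')(C, w) = Mul(5, Pow(Add(Mul(Add(-4, w), 1), -66), -1)) = Mul(5, Pow(Add(Add(-4, w), -66), -1)) = Mul(5, Pow(Add(-70, w), -1)))
Add(Function('v')(Function('u')(2), -31), Mul(-1, -37547)) = Add(Mul(5, Pow(Add(-70, -31), -1)), Mul(-1, -37547)) = Add(Mul(5, Pow(-101, -1)), 37547) = Add(Mul(5, Rational(-1, 101)), 37547) = Add(Rational(-5, 101), 37547) = Rational(3792242, 101)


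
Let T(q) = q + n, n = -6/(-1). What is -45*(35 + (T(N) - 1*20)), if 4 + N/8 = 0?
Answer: 495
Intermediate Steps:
n = 6 (n = -6*(-1) = 6)
N = -32 (N = -32 + 8*0 = -32 + 0 = -32)
T(q) = 6 + q (T(q) = q + 6 = 6 + q)
-45*(35 + (T(N) - 1*20)) = -45*(35 + ((6 - 32) - 1*20)) = -45*(35 + (-26 - 20)) = -45*(35 - 46) = -45*(-11) = 495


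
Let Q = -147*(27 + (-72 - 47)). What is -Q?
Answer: -13524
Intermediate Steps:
Q = 13524 (Q = -147*(27 - 119) = -147*(-92) = 13524)
-Q = -1*13524 = -13524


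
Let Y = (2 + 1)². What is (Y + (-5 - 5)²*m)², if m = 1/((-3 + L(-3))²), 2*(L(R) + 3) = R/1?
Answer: 9409/81 ≈ 116.16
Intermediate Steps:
L(R) = -3 + R/2 (L(R) = -3 + (R/1)/2 = -3 + (R*1)/2 = -3 + R/2)
Y = 9 (Y = 3² = 9)
m = 4/225 (m = 1/((-3 + (-3 + (½)*(-3)))²) = 1/((-3 + (-3 - 3/2))²) = 1/((-3 - 9/2)²) = 1/((-15/2)²) = 1/(225/4) = 4/225 ≈ 0.017778)
(Y + (-5 - 5)²*m)² = (9 + (-5 - 5)²*(4/225))² = (9 + (-10)²*(4/225))² = (9 + 100*(4/225))² = (9 + 16/9)² = (97/9)² = 9409/81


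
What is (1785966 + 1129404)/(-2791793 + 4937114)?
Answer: 323930/238369 ≈ 1.3589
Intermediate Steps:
(1785966 + 1129404)/(-2791793 + 4937114) = 2915370/2145321 = 2915370*(1/2145321) = 323930/238369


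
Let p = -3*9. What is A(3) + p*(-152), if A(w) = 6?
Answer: 4110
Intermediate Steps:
p = -27
A(3) + p*(-152) = 6 - 27*(-152) = 6 + 4104 = 4110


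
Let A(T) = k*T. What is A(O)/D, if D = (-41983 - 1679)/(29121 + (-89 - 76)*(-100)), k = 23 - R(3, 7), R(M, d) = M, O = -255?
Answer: 38777850/7277 ≈ 5328.8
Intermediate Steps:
k = 20 (k = 23 - 1*3 = 23 - 3 = 20)
A(T) = 20*T
D = -14554/15207 (D = -43662/(29121 - 165*(-100)) = -43662/(29121 + 16500) = -43662/45621 = -43662*1/45621 = -14554/15207 ≈ -0.95706)
A(O)/D = (20*(-255))/(-14554/15207) = -5100*(-15207/14554) = 38777850/7277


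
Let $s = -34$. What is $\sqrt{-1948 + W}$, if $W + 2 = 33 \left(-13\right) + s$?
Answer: $i \sqrt{2413} \approx 49.122 i$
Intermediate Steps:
$W = -465$ ($W = -2 + \left(33 \left(-13\right) - 34\right) = -2 - 463 = -465$)
$\sqrt{-1948 + W} = \sqrt{-1948 - 465} = \sqrt{-2413} = i \sqrt{2413}$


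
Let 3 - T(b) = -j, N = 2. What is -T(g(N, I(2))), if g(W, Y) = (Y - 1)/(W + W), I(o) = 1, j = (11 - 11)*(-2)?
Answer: -3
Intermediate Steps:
j = 0 (j = 0*(-2) = 0)
g(W, Y) = (-1 + Y)/(2*W) (g(W, Y) = (-1 + Y)/((2*W)) = (-1 + Y)*(1/(2*W)) = (-1 + Y)/(2*W))
T(b) = 3 (T(b) = 3 - (-1)*0 = 3 - 1*0 = 3 + 0 = 3)
-T(g(N, I(2))) = -1*3 = -3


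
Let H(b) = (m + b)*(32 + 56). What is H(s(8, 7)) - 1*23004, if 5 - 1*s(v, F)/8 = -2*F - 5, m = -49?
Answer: -10420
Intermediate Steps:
s(v, F) = 80 + 16*F (s(v, F) = 40 - 8*(-2*F - 5) = 40 - 8*(-5 - 2*F) = 40 + (40 + 16*F) = 80 + 16*F)
H(b) = -4312 + 88*b (H(b) = (-49 + b)*(32 + 56) = (-49 + b)*88 = -4312 + 88*b)
H(s(8, 7)) - 1*23004 = (-4312 + 88*(80 + 16*7)) - 1*23004 = (-4312 + 88*(80 + 112)) - 23004 = (-4312 + 88*192) - 23004 = (-4312 + 16896) - 23004 = 12584 - 23004 = -10420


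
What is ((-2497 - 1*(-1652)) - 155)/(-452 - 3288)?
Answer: 50/187 ≈ 0.26738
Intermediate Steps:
((-2497 - 1*(-1652)) - 155)/(-452 - 3288) = ((-2497 + 1652) - 155)/(-3740) = (-845 - 155)*(-1/3740) = -1000*(-1/3740) = 50/187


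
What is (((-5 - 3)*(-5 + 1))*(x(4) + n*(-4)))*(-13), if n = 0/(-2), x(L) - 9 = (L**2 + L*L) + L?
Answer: -18720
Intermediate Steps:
x(L) = 9 + L + 2*L**2 (x(L) = 9 + ((L**2 + L*L) + L) = 9 + ((L**2 + L**2) + L) = 9 + (2*L**2 + L) = 9 + (L + 2*L**2) = 9 + L + 2*L**2)
n = 0 (n = 0*(-1/2) = 0)
(((-5 - 3)*(-5 + 1))*(x(4) + n*(-4)))*(-13) = (((-5 - 3)*(-5 + 1))*((9 + 4 + 2*4**2) + 0*(-4)))*(-13) = ((-8*(-4))*((9 + 4 + 2*16) + 0))*(-13) = (32*((9 + 4 + 32) + 0))*(-13) = (32*(45 + 0))*(-13) = (32*45)*(-13) = 1440*(-13) = -18720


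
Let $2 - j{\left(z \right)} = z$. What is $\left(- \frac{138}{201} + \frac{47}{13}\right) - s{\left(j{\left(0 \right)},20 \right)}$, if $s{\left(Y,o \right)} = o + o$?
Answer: $- \frac{32289}{871} \approx -37.071$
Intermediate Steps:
$j{\left(z \right)} = 2 - z$
$s{\left(Y,o \right)} = 2 o$
$\left(- \frac{138}{201} + \frac{47}{13}\right) - s{\left(j{\left(0 \right)},20 \right)} = \left(- \frac{138}{201} + \frac{47}{13}\right) - 2 \cdot 20 = \left(\left(-138\right) \frac{1}{201} + 47 \cdot \frac{1}{13}\right) - 40 = \left(- \frac{46}{67} + \frac{47}{13}\right) - 40 = \frac{2551}{871} - 40 = - \frac{32289}{871}$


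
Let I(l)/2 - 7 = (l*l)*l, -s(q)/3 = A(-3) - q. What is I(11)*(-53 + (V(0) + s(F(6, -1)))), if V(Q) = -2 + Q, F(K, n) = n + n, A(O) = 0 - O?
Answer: -187320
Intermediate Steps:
A(O) = -O
F(K, n) = 2*n
s(q) = -9 + 3*q (s(q) = -3*(-1*(-3) - q) = -3*(3 - q) = -9 + 3*q)
I(l) = 14 + 2*l³ (I(l) = 14 + 2*((l*l)*l) = 14 + 2*(l²*l) = 14 + 2*l³)
I(11)*(-53 + (V(0) + s(F(6, -1)))) = (14 + 2*11³)*(-53 + ((-2 + 0) + (-9 + 3*(2*(-1))))) = (14 + 2*1331)*(-53 + (-2 + (-9 + 3*(-2)))) = (14 + 2662)*(-53 + (-2 + (-9 - 6))) = 2676*(-53 + (-2 - 15)) = 2676*(-53 - 17) = 2676*(-70) = -187320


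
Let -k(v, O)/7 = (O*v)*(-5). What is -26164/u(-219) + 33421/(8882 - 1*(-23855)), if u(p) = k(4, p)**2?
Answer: 413369384957/404920334700 ≈ 1.0209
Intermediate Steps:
k(v, O) = 35*O*v (k(v, O) = -7*O*v*(-5) = -(-35)*O*v = 35*O*v)
u(p) = 19600*p**2 (u(p) = (35*p*4)**2 = (140*p)**2 = 19600*p**2)
-26164/u(-219) + 33421/(8882 - 1*(-23855)) = -26164/(19600*(-219)**2) + 33421/(8882 - 1*(-23855)) = -26164/(19600*47961) + 33421/(8882 + 23855) = -26164/940035600 + 33421/32737 = -26164*1/940035600 + 33421*(1/32737) = -6541/235008900 + 1759/1723 = 413369384957/404920334700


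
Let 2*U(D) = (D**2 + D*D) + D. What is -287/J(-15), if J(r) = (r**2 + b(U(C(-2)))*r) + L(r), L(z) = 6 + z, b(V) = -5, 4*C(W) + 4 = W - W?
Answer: -287/291 ≈ -0.98625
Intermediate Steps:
C(W) = -1 (C(W) = -1 + (W - W)/4 = -1 + (1/4)*0 = -1 + 0 = -1)
U(D) = D**2 + D/2 (U(D) = ((D**2 + D*D) + D)/2 = ((D**2 + D**2) + D)/2 = (2*D**2 + D)/2 = (D + 2*D**2)/2 = D**2 + D/2)
J(r) = 6 + r**2 - 4*r (J(r) = (r**2 - 5*r) + (6 + r) = 6 + r**2 - 4*r)
-287/J(-15) = -287/(6 + (-15)**2 - 4*(-15)) = -287/(6 + 225 + 60) = -287/291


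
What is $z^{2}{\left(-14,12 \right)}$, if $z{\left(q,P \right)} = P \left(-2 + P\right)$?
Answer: $14400$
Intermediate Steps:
$z^{2}{\left(-14,12 \right)} = \left(12 \left(-2 + 12\right)\right)^{2} = \left(12 \cdot 10\right)^{2} = 120^{2} = 14400$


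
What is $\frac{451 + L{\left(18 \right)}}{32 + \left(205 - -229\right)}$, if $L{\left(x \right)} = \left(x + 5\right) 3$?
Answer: $\frac{260}{233} \approx 1.1159$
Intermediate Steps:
$L{\left(x \right)} = 15 + 3 x$ ($L{\left(x \right)} = \left(5 + x\right) 3 = 15 + 3 x$)
$\frac{451 + L{\left(18 \right)}}{32 + \left(205 - -229\right)} = \frac{451 + \left(15 + 3 \cdot 18\right)}{32 + \left(205 - -229\right)} = \frac{451 + \left(15 + 54\right)}{32 + \left(205 + 229\right)} = \frac{451 + 69}{32 + 434} = \frac{520}{466} = 520 \cdot \frac{1}{466} = \frac{260}{233}$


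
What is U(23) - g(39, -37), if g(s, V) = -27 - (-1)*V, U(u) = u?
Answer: 87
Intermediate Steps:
g(s, V) = -27 + V
U(23) - g(39, -37) = 23 - (-27 - 37) = 23 - 1*(-64) = 23 + 64 = 87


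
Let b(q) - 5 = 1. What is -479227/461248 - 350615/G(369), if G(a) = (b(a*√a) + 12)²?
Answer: -40468934267/37361088 ≈ -1083.2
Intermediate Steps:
b(q) = 6 (b(q) = 5 + 1 = 6)
G(a) = 324 (G(a) = (6 + 12)² = 18² = 324)
-479227/461248 - 350615/G(369) = -479227/461248 - 350615/324 = -40468934267/37361088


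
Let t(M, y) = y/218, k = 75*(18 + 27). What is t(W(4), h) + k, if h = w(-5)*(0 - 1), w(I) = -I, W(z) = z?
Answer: 735745/218 ≈ 3375.0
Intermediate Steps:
k = 3375 (k = 75*45 = 3375)
h = -5 (h = (-1*(-5))*(0 - 1) = 5*(-1) = -5)
t(M, y) = y/218 (t(M, y) = y*(1/218) = y/218)
t(W(4), h) + k = (1/218)*(-5) + 3375 = -5/218 + 3375 = 735745/218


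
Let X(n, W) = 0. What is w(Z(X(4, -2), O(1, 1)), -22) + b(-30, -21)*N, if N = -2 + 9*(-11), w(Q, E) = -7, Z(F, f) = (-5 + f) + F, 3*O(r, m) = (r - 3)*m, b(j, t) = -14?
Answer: 1407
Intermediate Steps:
O(r, m) = m*(-3 + r)/3 (O(r, m) = ((r - 3)*m)/3 = ((-3 + r)*m)/3 = (m*(-3 + r))/3 = m*(-3 + r)/3)
Z(F, f) = -5 + F + f
N = -101 (N = -2 - 99 = -101)
w(Z(X(4, -2), O(1, 1)), -22) + b(-30, -21)*N = -7 - 14*(-101) = -7 + 1414 = 1407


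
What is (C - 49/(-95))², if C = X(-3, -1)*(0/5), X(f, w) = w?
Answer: 2401/9025 ≈ 0.26604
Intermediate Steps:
C = 0 (C = -0/5 = -1*0 = 0)
(C - 49/(-95))² = (0 - 49/(-95))² = (0 - 49*(-1/95))² = (0 + 49/95)² = (49/95)² = 2401/9025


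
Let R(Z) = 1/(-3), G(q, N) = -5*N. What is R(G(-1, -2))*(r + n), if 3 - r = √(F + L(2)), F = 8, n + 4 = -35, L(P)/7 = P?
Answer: 12 + √22/3 ≈ 13.563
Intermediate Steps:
L(P) = 7*P
R(Z) = -⅓
n = -39 (n = -4 - 35 = -39)
r = 3 - √22 (r = 3 - √(8 + 7*2) = 3 - √(8 + 14) = 3 - √22 ≈ -1.6904)
R(G(-1, -2))*(r + n) = -((3 - √22) - 39)/3 = -(-36 - √22)/3 = 12 + √22/3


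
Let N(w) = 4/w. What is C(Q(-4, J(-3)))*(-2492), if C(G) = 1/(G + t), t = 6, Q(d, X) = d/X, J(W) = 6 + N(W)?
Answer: -4361/9 ≈ -484.56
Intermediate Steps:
J(W) = 6 + 4/W
C(G) = 1/(6 + G) (C(G) = 1/(G + 6) = 1/(6 + G))
C(Q(-4, J(-3)))*(-2492) = -2492/(6 - 4/(6 + 4/(-3))) = -2492/(6 - 4/(6 + 4*(-⅓))) = -2492/(6 - 4/(6 - 4/3)) = -2492/(6 - 4/14/3) = -2492/(6 - 4*3/14) = -2492/(6 - 6/7) = -2492/(36/7) = (7/36)*(-2492) = -4361/9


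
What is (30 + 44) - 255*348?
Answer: -88666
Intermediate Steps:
(30 + 44) - 255*348 = 74 - 88740 = -88666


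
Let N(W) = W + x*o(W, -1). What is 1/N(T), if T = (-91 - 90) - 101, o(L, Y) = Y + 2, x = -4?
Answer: -1/286 ≈ -0.0034965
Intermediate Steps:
o(L, Y) = 2 + Y
T = -282 (T = -181 - 101 = -282)
N(W) = -4 + W (N(W) = W - 4*(2 - 1) = W - 4*1 = W - 4 = -4 + W)
1/N(T) = 1/(-4 - 282) = 1/(-286) = -1/286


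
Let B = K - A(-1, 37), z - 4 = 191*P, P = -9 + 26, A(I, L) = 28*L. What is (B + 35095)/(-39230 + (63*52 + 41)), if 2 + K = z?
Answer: -12436/11971 ≈ -1.0388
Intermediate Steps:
P = 17
z = 3251 (z = 4 + 191*17 = 4 + 3247 = 3251)
K = 3249 (K = -2 + 3251 = 3249)
B = 2213 (B = 3249 - 28*37 = 3249 - 1*1036 = 3249 - 1036 = 2213)
(B + 35095)/(-39230 + (63*52 + 41)) = (2213 + 35095)/(-39230 + (63*52 + 41)) = 37308/(-39230 + (3276 + 41)) = 37308/(-39230 + 3317) = 37308/(-35913) = 37308*(-1/35913) = -12436/11971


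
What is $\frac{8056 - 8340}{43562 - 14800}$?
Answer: $- \frac{142}{14381} \approx -0.0098741$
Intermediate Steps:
$\frac{8056 - 8340}{43562 - 14800} = - \frac{284}{28762} = \left(-284\right) \frac{1}{28762} = - \frac{142}{14381}$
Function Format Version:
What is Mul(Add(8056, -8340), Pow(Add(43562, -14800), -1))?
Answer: Rational(-142, 14381) ≈ -0.0098741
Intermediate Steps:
Mul(Add(8056, -8340), Pow(Add(43562, -14800), -1)) = Mul(-284, Pow(28762, -1)) = Mul(-284, Rational(1, 28762)) = Rational(-142, 14381)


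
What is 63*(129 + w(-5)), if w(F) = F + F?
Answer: 7497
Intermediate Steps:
w(F) = 2*F
63*(129 + w(-5)) = 63*(129 + 2*(-5)) = 63*(129 - 10) = 63*119 = 7497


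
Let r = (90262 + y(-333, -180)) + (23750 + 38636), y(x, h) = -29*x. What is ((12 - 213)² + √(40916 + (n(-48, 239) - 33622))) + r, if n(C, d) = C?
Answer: 202706 + √7246 ≈ 2.0279e+5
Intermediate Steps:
r = 162305 (r = (90262 - 29*(-333)) + (23750 + 38636) = (90262 + 9657) + 62386 = 99919 + 62386 = 162305)
((12 - 213)² + √(40916 + (n(-48, 239) - 33622))) + r = ((12 - 213)² + √(40916 + (-48 - 33622))) + 162305 = ((-201)² + √(40916 - 33670)) + 162305 = (40401 + √7246) + 162305 = 202706 + √7246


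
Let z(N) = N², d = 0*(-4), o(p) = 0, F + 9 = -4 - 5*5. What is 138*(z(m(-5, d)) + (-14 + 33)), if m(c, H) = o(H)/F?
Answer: 2622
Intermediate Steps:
F = -38 (F = -9 + (-4 - 5*5) = -9 + (-4 - 25) = -9 - 29 = -38)
d = 0
m(c, H) = 0 (m(c, H) = 0/(-38) = 0*(-1/38) = 0)
138*(z(m(-5, d)) + (-14 + 33)) = 138*(0² + (-14 + 33)) = 138*(0 + 19) = 138*19 = 2622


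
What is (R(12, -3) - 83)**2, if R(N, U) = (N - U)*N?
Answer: 9409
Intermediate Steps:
R(N, U) = N*(N - U)
(R(12, -3) - 83)**2 = (12*(12 - 1*(-3)) - 83)**2 = (12*(12 + 3) - 83)**2 = (12*15 - 83)**2 = (180 - 83)**2 = 97**2 = 9409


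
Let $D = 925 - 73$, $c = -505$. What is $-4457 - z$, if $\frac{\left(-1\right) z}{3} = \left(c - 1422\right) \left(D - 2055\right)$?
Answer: $6950086$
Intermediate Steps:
$D = 852$
$z = -6954543$ ($z = - 3 \left(-505 - 1422\right) \left(852 - 2055\right) = - 3 \left(\left(-1927\right) \left(-1203\right)\right) = \left(-3\right) 2318181 = -6954543$)
$-4457 - z = -4457 - -6954543 = -4457 + 6954543 = 6950086$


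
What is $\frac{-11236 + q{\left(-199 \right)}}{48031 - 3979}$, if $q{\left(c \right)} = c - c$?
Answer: $- \frac{2809}{11013} \approx -0.25506$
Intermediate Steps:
$q{\left(c \right)} = 0$
$\frac{-11236 + q{\left(-199 \right)}}{48031 - 3979} = \frac{-11236 + 0}{48031 - 3979} = - \frac{11236}{44052} = \left(-11236\right) \frac{1}{44052} = - \frac{2809}{11013}$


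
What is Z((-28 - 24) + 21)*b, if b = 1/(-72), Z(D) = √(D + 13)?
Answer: -I*√2/24 ≈ -0.058926*I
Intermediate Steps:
Z(D) = √(13 + D)
b = -1/72 ≈ -0.013889
Z((-28 - 24) + 21)*b = √(13 + ((-28 - 24) + 21))*(-1/72) = √(13 + (-52 + 21))*(-1/72) = √(13 - 31)*(-1/72) = √(-18)*(-1/72) = (3*I*√2)*(-1/72) = -I*√2/24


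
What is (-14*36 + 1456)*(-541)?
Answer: -515032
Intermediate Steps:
(-14*36 + 1456)*(-541) = (-504 + 1456)*(-541) = 952*(-541) = -515032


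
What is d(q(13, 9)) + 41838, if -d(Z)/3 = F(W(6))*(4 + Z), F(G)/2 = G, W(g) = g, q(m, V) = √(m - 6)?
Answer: 41694 - 36*√7 ≈ 41599.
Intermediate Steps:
q(m, V) = √(-6 + m)
F(G) = 2*G
d(Z) = -144 - 36*Z (d(Z) = -3*2*6*(4 + Z) = -36*(4 + Z) = -3*(48 + 12*Z) = -144 - 36*Z)
d(q(13, 9)) + 41838 = (-144 - 36*√(-6 + 13)) + 41838 = (-144 - 36*√7) + 41838 = 41694 - 36*√7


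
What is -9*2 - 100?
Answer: -118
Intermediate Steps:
-9*2 - 100 = -18 - 100 = -118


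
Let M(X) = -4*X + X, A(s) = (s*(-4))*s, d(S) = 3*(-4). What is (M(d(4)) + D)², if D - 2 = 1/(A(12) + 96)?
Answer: 332661121/230400 ≈ 1443.8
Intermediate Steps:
d(S) = -12
A(s) = -4*s² (A(s) = (-4*s)*s = -4*s²)
M(X) = -3*X
D = 959/480 (D = 2 + 1/(-4*12² + 96) = 2 + 1/(-4*144 + 96) = 2 + 1/(-576 + 96) = 2 + 1/(-480) = 2 - 1/480 = 959/480 ≈ 1.9979)
(M(d(4)) + D)² = (-3*(-12) + 959/480)² = (36 + 959/480)² = (18239/480)² = 332661121/230400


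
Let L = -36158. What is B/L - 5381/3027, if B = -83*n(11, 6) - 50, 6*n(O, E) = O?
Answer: -387908479/218900532 ≈ -1.7721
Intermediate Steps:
n(O, E) = O/6
B = -1213/6 (B = -83*11/6 - 50 = -913/6 - 50 = -1213/6 ≈ -202.17)
B/L - 5381/3027 = -1213/6/(-36158) - 5381/3027 = -1213/6*(-1/36158) - 5381*1/3027 = 1213/216948 - 5381/3027 = -387908479/218900532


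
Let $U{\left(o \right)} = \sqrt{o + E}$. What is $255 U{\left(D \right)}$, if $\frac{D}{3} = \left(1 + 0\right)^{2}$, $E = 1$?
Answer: $510$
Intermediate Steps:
$D = 3$ ($D = 3 \left(1 + 0\right)^{2} = 3 \cdot 1^{2} = 3 \cdot 1 = 3$)
$U{\left(o \right)} = \sqrt{1 + o}$ ($U{\left(o \right)} = \sqrt{o + 1} = \sqrt{1 + o}$)
$255 U{\left(D \right)} = 255 \sqrt{1 + 3} = 255 \sqrt{4} = 255 \cdot 2 = 510$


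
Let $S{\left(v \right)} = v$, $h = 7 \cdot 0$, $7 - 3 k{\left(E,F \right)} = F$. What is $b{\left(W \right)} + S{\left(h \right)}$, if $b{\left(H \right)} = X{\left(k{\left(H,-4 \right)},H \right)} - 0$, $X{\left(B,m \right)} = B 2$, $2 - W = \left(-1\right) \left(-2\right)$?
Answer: $\frac{22}{3} \approx 7.3333$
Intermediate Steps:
$k{\left(E,F \right)} = \frac{7}{3} - \frac{F}{3}$
$W = 0$ ($W = 2 - \left(-1\right) \left(-2\right) = 2 - 2 = 0$)
$h = 0$
$X{\left(B,m \right)} = 2 B$
$b{\left(H \right)} = \frac{22}{3}$ ($b{\left(H \right)} = 2 \left(\frac{7}{3} - - \frac{4}{3}\right) - 0 = 2 \left(\frac{7}{3} + \frac{4}{3}\right) + 0 = 2 \cdot \frac{11}{3} + 0 = \frac{22}{3} + 0 = \frac{22}{3}$)
$b{\left(W \right)} + S{\left(h \right)} = \frac{22}{3} + 0 = \frac{22}{3}$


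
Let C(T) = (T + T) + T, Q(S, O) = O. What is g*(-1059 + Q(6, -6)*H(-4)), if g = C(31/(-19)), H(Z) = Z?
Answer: 96255/19 ≈ 5066.1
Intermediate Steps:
C(T) = 3*T (C(T) = 2*T + T = 3*T)
g = -93/19 (g = 3*(31/(-19)) = 3*(31*(-1/19)) = 3*(-31/19) = -93/19 ≈ -4.8947)
g*(-1059 + Q(6, -6)*H(-4)) = -93*(-1059 - 6*(-4))/19 = -93*(-1059 + 24)/19 = -93/19*(-1035) = 96255/19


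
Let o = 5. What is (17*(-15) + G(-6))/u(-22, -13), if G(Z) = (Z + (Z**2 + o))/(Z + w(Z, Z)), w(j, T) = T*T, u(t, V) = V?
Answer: 1523/78 ≈ 19.526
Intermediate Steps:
w(j, T) = T**2
G(Z) = (5 + Z + Z**2)/(Z + Z**2) (G(Z) = (Z + (Z**2 + 5))/(Z + Z**2) = (Z + (5 + Z**2))/(Z + Z**2) = (5 + Z + Z**2)/(Z + Z**2))
(17*(-15) + G(-6))/u(-22, -13) = (17*(-15) + (5 - 6 + (-6)**2)/((-6)*(1 - 6)))/(-13) = (-255 - 1/6*(5 - 6 + 36)/(-5))*(-1/13) = (-255 - 1/6*(-1/5)*35)*(-1/13) = (-255 + 7/6)*(-1/13) = -1523/6*(-1/13) = 1523/78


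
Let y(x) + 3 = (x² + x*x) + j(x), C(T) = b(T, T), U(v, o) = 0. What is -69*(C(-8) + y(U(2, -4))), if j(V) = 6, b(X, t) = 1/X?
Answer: -1587/8 ≈ -198.38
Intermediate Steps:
C(T) = 1/T
y(x) = 3 + 2*x² (y(x) = -3 + ((x² + x*x) + 6) = -3 + ((x² + x²) + 6) = -3 + (2*x² + 6) = -3 + (6 + 2*x²) = 3 + 2*x²)
-69*(C(-8) + y(U(2, -4))) = -69*(1/(-8) + (3 + 2*0²)) = -69*(-⅛ + (3 + 2*0)) = -69*(-⅛ + (3 + 0)) = -69*(-⅛ + 3) = -69*23/8 = -1587/8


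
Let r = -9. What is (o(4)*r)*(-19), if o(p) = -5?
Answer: -855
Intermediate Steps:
(o(4)*r)*(-19) = -5*(-9)*(-19) = 45*(-19) = -855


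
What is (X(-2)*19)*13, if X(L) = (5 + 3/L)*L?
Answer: -1729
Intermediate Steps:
X(L) = L*(5 + 3/L)
(X(-2)*19)*13 = ((3 + 5*(-2))*19)*13 = ((3 - 10)*19)*13 = -7*19*13 = -133*13 = -1729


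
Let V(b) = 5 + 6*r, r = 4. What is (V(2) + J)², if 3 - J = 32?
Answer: 0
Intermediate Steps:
J = -29 (J = 3 - 1*32 = 3 - 32 = -29)
V(b) = 29 (V(b) = 5 + 6*4 = 5 + 24 = 29)
(V(2) + J)² = (29 - 29)² = 0² = 0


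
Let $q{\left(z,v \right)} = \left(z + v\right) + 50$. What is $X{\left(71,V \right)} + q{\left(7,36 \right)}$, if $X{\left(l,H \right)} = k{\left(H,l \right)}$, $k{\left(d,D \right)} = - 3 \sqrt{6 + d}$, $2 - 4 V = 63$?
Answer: $93 - \frac{3 i \sqrt{37}}{2} \approx 93.0 - 9.1241 i$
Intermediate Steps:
$V = - \frac{61}{4}$ ($V = \frac{1}{2} - \frac{63}{4} = - \frac{61}{4} \approx -15.25$)
$q{\left(z,v \right)} = 50 + v + z$ ($q{\left(z,v \right)} = \left(v + z\right) + 50 = 50 + v + z$)
$X{\left(l,H \right)} = - 3 \sqrt{6 + H}$
$X{\left(71,V \right)} + q{\left(7,36 \right)} = - 3 \sqrt{6 - \frac{61}{4}} + \left(50 + 36 + 7\right) = - 3 \sqrt{- \frac{37}{4}} + 93 = - 3 \frac{i \sqrt{37}}{2} + 93 = - \frac{3 i \sqrt{37}}{2} + 93 = 93 - \frac{3 i \sqrt{37}}{2}$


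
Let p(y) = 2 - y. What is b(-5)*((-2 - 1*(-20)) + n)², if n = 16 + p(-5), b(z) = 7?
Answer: 11767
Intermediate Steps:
n = 23 (n = 16 + (2 - 1*(-5)) = 16 + (2 + 5) = 16 + 7 = 23)
b(-5)*((-2 - 1*(-20)) + n)² = 7*((-2 - 1*(-20)) + 23)² = 7*((-2 + 20) + 23)² = 7*(18 + 23)² = 7*41² = 7*1681 = 11767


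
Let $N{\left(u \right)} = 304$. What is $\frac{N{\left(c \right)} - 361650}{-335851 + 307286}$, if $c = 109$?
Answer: $\frac{361346}{28565} \approx 12.65$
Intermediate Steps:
$\frac{N{\left(c \right)} - 361650}{-335851 + 307286} = \frac{304 - 361650}{-335851 + 307286} = - \frac{361346}{-28565} = \left(-361346\right) \left(- \frac{1}{28565}\right) = \frac{361346}{28565}$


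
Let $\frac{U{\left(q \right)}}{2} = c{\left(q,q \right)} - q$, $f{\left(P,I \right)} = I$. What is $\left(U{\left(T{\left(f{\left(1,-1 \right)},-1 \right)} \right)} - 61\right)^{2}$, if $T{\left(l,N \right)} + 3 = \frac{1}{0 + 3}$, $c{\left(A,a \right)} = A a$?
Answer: $\frac{139129}{81} \approx 1717.6$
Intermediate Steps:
$T{\left(l,N \right)} = - \frac{8}{3}$ ($T{\left(l,N \right)} = -3 + \frac{1}{0 + 3} = -3 + \frac{1}{3} = - \frac{8}{3}$)
$U{\left(q \right)} = - 2 q + 2 q^{2}$ ($U{\left(q \right)} = 2 \left(q q - q\right) = 2 \left(q^{2} - q\right) = - 2 q + 2 q^{2}$)
$\left(U{\left(T{\left(f{\left(1,-1 \right)},-1 \right)} \right)} - 61\right)^{2} = \left(2 \left(- \frac{8}{3}\right) \left(-1 - \frac{8}{3}\right) - 61\right)^{2} = \left(2 \left(- \frac{8}{3}\right) \left(- \frac{11}{3}\right) - 61\right)^{2} = \left(\frac{176}{9} - 61\right)^{2} = \left(- \frac{373}{9}\right)^{2} = \frac{139129}{81}$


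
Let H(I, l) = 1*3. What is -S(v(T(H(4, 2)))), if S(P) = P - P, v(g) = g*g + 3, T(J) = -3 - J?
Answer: 0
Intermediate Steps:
H(I, l) = 3
v(g) = 3 + g**2 (v(g) = g**2 + 3 = 3 + g**2)
S(P) = 0
-S(v(T(H(4, 2)))) = -1*0 = 0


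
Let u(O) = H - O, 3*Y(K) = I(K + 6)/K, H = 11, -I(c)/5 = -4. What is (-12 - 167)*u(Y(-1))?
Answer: -9487/3 ≈ -3162.3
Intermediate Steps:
I(c) = 20 (I(c) = -5*(-4) = 20)
Y(K) = 20/(3*K) (Y(K) = (20/K)/3 = 20/(3*K))
u(O) = 11 - O
(-12 - 167)*u(Y(-1)) = (-12 - 167)*(11 - 20/(3*(-1))) = -179*(11 - 20*(-1)/3) = -179*(11 - 1*(-20/3)) = -179*(11 + 20/3) = -179*53/3 = -9487/3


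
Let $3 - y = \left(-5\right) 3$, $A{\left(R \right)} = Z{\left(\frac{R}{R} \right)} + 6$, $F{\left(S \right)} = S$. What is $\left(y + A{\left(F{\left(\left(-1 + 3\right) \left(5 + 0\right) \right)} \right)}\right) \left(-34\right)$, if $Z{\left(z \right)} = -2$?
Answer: $-748$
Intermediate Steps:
$A{\left(R \right)} = 4$ ($A{\left(R \right)} = -2 + 6 = 4$)
$y = 18$ ($y = 3 - \left(-5\right) 3 = 3 - -15 = 3 + 15 = 18$)
$\left(y + A{\left(F{\left(\left(-1 + 3\right) \left(5 + 0\right) \right)} \right)}\right) \left(-34\right) = \left(18 + 4\right) \left(-34\right) = 22 \left(-34\right) = -748$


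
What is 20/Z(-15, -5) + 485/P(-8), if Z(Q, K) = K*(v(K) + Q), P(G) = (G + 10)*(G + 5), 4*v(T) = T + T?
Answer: -16927/210 ≈ -80.605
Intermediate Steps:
v(T) = T/2 (v(T) = (T + T)/4 = (2*T)/4 = T/2)
P(G) = (5 + G)*(10 + G) (P(G) = (10 + G)*(5 + G) = (5 + G)*(10 + G))
Z(Q, K) = K*(Q + K/2) (Z(Q, K) = K*(K/2 + Q) = K*(Q + K/2))
20/Z(-15, -5) + 485/P(-8) = 20/(((½)*(-5)*(-5 + 2*(-15)))) + 485/(50 + (-8)² + 15*(-8)) = 20/(((½)*(-5)*(-5 - 30))) + 485/(50 + 64 - 120) = 20/(((½)*(-5)*(-35))) + 485/(-6) = 20/(175/2) + 485*(-⅙) = 20*(2/175) - 485/6 = 8/35 - 485/6 = -16927/210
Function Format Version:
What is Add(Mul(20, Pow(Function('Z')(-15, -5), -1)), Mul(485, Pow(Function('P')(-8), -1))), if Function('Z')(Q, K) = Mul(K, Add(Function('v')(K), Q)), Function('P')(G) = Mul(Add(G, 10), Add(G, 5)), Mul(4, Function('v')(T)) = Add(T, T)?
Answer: Rational(-16927, 210) ≈ -80.605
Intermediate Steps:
Function('v')(T) = Mul(Rational(1, 2), T) (Function('v')(T) = Mul(Rational(1, 4), Add(T, T)) = Mul(Rational(1, 4), Mul(2, T)) = Mul(Rational(1, 2), T))
Function('P')(G) = Mul(Add(5, G), Add(10, G)) (Function('P')(G) = Mul(Add(10, G), Add(5, G)) = Mul(Add(5, G), Add(10, G)))
Function('Z')(Q, K) = Mul(K, Add(Q, Mul(Rational(1, 2), K))) (Function('Z')(Q, K) = Mul(K, Add(Mul(Rational(1, 2), K), Q)) = Mul(K, Add(Q, Mul(Rational(1, 2), K))))
Add(Mul(20, Pow(Function('Z')(-15, -5), -1)), Mul(485, Pow(Function('P')(-8), -1))) = Add(Mul(20, Pow(Mul(Rational(1, 2), -5, Add(-5, Mul(2, -15))), -1)), Mul(485, Pow(Add(50, Pow(-8, 2), Mul(15, -8)), -1))) = Add(Mul(20, Pow(Mul(Rational(1, 2), -5, Add(-5, -30)), -1)), Mul(485, Pow(Add(50, 64, -120), -1))) = Add(Mul(20, Pow(Mul(Rational(1, 2), -5, -35), -1)), Mul(485, Pow(-6, -1))) = Add(Mul(20, Pow(Rational(175, 2), -1)), Mul(485, Rational(-1, 6))) = Add(Mul(20, Rational(2, 175)), Rational(-485, 6)) = Add(Rational(8, 35), Rational(-485, 6)) = Rational(-16927, 210)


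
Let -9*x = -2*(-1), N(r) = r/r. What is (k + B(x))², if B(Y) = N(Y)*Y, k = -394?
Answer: 12588304/81 ≈ 1.5541e+5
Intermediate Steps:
N(r) = 1
x = -2/9 (x = -(-2)*(-1)/9 = -⅑*2 = -2/9 ≈ -0.22222)
B(Y) = Y (B(Y) = 1*Y = Y)
(k + B(x))² = (-394 - 2/9)² = (-3548/9)² = 12588304/81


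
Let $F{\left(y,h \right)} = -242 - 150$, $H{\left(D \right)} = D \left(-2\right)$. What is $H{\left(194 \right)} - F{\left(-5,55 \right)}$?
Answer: $4$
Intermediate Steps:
$H{\left(D \right)} = - 2 D$
$F{\left(y,h \right)} = -392$
$H{\left(194 \right)} - F{\left(-5,55 \right)} = \left(-2\right) 194 - -392 = -388 + 392 = 4$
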